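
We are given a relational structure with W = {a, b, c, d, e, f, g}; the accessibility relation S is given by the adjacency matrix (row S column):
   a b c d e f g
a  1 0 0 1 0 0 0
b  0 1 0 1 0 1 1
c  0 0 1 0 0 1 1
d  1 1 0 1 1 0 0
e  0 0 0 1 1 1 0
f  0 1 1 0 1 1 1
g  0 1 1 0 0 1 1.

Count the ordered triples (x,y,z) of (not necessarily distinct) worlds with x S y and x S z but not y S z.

22

Enumerating: (b,d,f), (b,d,g), (b,f,d), (b,g,d), (d,a,b), (d,a,e), (d,b,a), (d,b,e), (d,e,a), (d,e,b), (e,d,f), (e,f,d), … and 10 more.
Total: 22.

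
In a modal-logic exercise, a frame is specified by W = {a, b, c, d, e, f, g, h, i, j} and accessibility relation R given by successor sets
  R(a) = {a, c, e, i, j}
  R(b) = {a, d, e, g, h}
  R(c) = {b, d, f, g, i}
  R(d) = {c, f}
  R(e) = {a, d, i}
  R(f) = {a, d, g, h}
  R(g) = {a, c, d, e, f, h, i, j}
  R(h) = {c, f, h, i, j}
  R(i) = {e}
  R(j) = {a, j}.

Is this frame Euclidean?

Euclidean: no — a R c and a R e, but not c R e.

No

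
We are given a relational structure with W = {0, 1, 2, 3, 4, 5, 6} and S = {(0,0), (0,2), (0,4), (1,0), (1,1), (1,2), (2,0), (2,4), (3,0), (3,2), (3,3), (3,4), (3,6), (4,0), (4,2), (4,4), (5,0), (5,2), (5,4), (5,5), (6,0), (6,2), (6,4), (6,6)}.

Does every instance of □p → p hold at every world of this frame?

The schema T characterises exactly the reflexive frames.
Reflexive: no — 2 is not related to itself.

No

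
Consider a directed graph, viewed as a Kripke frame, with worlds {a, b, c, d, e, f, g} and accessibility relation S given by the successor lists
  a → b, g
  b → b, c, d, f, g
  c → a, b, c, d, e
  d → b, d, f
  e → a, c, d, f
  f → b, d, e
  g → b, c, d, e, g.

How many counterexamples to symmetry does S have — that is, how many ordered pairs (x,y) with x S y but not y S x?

Enumerating: (a,b), (a,g), (c,a), (c,d), (e,a), (e,d), (g,c), (g,d), (g,e).

9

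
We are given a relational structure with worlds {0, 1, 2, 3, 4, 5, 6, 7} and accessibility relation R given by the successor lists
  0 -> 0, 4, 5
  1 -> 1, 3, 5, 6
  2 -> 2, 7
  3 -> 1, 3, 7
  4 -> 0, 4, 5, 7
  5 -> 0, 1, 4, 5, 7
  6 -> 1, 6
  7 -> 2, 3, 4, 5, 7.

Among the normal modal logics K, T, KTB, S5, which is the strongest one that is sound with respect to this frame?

KTB

Reflexive (axiom T): yes — every world is R-related to itself.
Symmetric (axiom B): yes — every pair in R has its reverse in R.
Euclidean (axiom 5): no — 1 R 3 and 1 R 5, but not 3 R 5.
So F validates K, T, KTB; S5 would additionally require R to be Euclidean. The strongest is KTB.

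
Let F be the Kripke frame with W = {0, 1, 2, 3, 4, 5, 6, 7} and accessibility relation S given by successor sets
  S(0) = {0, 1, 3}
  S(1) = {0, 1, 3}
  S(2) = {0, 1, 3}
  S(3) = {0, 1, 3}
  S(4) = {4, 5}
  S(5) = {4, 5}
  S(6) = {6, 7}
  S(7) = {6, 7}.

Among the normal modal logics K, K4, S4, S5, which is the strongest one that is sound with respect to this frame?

Transitive (axiom 4): yes — every two-step S-path is closed by a direct edge.
Reflexive (axiom T): no — 2 is not related to itself.
Euclidean (axiom 5): yes — any two successors of a common world are S-related.
So F validates K, K4; S4 would additionally require S to be reflexive. The strongest is K4.

K4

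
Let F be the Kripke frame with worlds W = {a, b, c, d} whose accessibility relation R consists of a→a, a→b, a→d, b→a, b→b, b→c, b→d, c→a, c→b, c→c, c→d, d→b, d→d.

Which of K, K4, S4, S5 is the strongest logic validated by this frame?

Transitive (axiom 4): no — a R b and b R c, but not a R c.
Reflexive (axiom T): yes — every world is R-related to itself.
Euclidean (axiom 5): no — b R a and b R c, but not a R c.
So F validates K; K4 would additionally require R to be transitive. The strongest is K.

K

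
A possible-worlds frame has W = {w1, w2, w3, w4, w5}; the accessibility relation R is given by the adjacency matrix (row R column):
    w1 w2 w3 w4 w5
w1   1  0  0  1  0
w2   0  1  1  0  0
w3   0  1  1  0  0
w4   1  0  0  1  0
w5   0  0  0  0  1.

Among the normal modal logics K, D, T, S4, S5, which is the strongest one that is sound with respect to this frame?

Serial (axiom D): yes — every world has a successor (e.g. w1 R w1).
Reflexive (axiom T): yes — every world is R-related to itself.
Transitive (axiom 4): yes — every two-step R-path is closed by a direct edge.
Euclidean (axiom 5): yes — any two successors of a common world are R-related.
So F validates K, D, T, S4, S5. The strongest is S5.

S5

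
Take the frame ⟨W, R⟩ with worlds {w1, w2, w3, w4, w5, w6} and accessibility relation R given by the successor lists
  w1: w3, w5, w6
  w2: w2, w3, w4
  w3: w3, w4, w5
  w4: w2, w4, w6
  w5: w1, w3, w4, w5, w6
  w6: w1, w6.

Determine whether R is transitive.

No

Transitive: no — w1 R w3 and w3 R w4, but not w1 R w4.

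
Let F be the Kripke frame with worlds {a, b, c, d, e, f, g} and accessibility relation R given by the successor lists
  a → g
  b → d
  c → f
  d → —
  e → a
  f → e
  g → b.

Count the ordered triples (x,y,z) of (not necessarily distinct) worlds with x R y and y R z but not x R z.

5

Enumerating: (a,g,b), (c,f,e), (e,a,g), (f,e,a), (g,b,d).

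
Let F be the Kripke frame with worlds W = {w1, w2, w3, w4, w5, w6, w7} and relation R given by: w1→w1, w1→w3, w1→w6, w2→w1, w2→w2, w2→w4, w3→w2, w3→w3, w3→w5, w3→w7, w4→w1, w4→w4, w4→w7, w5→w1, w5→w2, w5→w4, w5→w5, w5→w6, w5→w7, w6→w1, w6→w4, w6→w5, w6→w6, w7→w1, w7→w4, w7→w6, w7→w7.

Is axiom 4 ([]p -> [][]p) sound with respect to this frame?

The schema 4 characterises exactly the transitive frames.
Transitive: no — w1 R w3 and w3 R w2, but not w1 R w2.

No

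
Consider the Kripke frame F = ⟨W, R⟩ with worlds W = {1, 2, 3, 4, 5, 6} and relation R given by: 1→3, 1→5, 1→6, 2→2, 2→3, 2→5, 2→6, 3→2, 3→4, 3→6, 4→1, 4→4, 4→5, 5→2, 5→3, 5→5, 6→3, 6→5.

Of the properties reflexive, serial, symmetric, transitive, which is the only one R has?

Reflexive: no — 1 is not related to itself.
Serial: yes — every world has a successor (e.g. 1 R 3).
Symmetric: no — 1 R 3 but not 3 R 1.
Transitive: no — 1 R 3 and 3 R 2, but not 1 R 2.
Only serial holds.

serial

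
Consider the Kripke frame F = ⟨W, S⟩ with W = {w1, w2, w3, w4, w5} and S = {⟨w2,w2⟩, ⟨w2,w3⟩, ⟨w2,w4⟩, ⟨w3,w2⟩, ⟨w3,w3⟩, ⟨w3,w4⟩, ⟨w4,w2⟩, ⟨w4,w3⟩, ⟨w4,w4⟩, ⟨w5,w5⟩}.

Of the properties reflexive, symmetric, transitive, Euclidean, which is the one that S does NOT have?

reflexive

Reflexive: no — w1 is not related to itself.
Symmetric: yes — every pair in S has its reverse in S.
Transitive: yes — every two-step S-path is closed by a direct edge.
Euclidean: yes — any two successors of a common world are S-related.
Only reflexive fails.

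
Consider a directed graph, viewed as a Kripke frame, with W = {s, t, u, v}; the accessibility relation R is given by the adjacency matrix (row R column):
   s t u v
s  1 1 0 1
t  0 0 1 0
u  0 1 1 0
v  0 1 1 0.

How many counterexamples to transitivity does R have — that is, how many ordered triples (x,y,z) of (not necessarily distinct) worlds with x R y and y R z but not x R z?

3

Enumerating: (s,t,u), (s,v,u), (t,u,t).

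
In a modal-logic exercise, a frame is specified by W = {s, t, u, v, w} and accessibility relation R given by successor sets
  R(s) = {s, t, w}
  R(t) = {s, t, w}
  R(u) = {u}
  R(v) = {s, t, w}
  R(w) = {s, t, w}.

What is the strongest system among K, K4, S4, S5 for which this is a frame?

Transitive (axiom 4): yes — every two-step R-path is closed by a direct edge.
Reflexive (axiom T): no — v is not related to itself.
Euclidean (axiom 5): yes — any two successors of a common world are R-related.
So F validates K, K4; S4 would additionally require R to be reflexive. The strongest is K4.

K4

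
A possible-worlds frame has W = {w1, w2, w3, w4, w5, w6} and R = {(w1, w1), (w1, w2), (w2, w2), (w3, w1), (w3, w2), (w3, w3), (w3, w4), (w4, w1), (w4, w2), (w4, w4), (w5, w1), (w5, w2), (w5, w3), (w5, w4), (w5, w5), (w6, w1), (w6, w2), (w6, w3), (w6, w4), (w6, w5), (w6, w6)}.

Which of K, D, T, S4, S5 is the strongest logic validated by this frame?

S4

Serial (axiom D): yes — every world has a successor (e.g. w1 R w1).
Reflexive (axiom T): yes — every world is R-related to itself.
Transitive (axiom 4): yes — every two-step R-path is closed by a direct edge.
Euclidean (axiom 5): no — w3 R w1 and w3 R w4, but not w1 R w4.
So F validates K, D, T, S4; S5 would additionally require R to be Euclidean. The strongest is S4.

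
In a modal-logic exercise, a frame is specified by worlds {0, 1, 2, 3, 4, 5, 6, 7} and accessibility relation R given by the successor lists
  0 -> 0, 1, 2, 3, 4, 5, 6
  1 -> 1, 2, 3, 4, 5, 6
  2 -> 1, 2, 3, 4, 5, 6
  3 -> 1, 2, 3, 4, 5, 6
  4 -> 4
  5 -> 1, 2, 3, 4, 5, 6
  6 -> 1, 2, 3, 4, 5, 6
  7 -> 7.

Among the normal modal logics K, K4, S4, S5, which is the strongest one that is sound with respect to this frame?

Transitive (axiom 4): yes — every two-step R-path is closed by a direct edge.
Reflexive (axiom T): yes — every world is R-related to itself.
Euclidean (axiom 5): no — 0 R 4 and 0 R 1, but not 4 R 1.
So F validates K, K4, S4; S5 would additionally require R to be Euclidean. The strongest is S4.

S4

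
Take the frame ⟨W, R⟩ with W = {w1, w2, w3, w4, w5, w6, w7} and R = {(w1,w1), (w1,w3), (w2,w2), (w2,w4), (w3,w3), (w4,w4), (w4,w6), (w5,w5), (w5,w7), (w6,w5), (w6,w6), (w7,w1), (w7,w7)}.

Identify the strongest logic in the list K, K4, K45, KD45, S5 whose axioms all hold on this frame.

K

Transitive (axiom 4): no — w2 R w4 and w4 R w6, but not w2 R w6.
Euclidean (axiom 5): no — w1 R w3 and w1 R w1, but not w3 R w1.
Serial (axiom D): yes — every world has a successor (e.g. w1 R w1).
Reflexive (axiom T): yes — every world is R-related to itself.
So F validates K; K4 would additionally require R to be transitive. The strongest is K.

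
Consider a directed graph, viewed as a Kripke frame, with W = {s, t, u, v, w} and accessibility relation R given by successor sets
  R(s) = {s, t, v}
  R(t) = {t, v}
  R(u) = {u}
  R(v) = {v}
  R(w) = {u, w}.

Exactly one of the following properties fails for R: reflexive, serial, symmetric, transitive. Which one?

Reflexive: yes — every world is R-related to itself.
Serial: yes — every world has a successor (e.g. s R s).
Symmetric: no — s R t but not t R s.
Transitive: yes — every two-step R-path is closed by a direct edge.
Only symmetric fails.

symmetric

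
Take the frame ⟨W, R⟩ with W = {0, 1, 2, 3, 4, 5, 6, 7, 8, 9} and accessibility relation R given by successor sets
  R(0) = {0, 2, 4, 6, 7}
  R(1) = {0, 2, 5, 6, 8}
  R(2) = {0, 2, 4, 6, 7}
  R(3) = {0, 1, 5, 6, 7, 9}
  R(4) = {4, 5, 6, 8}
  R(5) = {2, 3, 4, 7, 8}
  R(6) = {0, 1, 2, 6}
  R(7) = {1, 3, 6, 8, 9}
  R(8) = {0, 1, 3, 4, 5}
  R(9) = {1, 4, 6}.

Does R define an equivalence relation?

No

Reflexive: no — 1 is not related to itself.
Symmetric: no — 0 R 4 but not 4 R 0.
Transitive: no — 0 R 4 and 4 R 5, but not 0 R 5.
So R is not an equivalence relation.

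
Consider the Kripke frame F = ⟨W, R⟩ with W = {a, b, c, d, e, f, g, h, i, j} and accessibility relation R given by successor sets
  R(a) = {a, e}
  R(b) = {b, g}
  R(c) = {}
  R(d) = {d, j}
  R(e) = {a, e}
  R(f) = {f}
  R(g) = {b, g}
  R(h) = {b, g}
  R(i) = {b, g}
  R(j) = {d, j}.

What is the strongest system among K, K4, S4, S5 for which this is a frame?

K4

Transitive (axiom 4): yes — every two-step R-path is closed by a direct edge.
Reflexive (axiom T): no — c is not related to itself.
Euclidean (axiom 5): yes — any two successors of a common world are R-related.
So F validates K, K4; S4 would additionally require R to be reflexive. The strongest is K4.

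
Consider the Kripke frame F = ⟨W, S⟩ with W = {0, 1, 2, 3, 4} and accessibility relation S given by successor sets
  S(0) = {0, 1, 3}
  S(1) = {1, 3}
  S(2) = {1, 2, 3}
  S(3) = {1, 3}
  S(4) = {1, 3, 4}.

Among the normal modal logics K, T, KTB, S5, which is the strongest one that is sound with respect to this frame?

Reflexive (axiom T): yes — every world is S-related to itself.
Symmetric (axiom B): no — 0 S 1 but not 1 S 0.
Euclidean (axiom 5): no — 0 S 1 and 0 S 0, but not 1 S 0.
So F validates K, T; KTB would additionally require S to be symmetric. The strongest is T.

T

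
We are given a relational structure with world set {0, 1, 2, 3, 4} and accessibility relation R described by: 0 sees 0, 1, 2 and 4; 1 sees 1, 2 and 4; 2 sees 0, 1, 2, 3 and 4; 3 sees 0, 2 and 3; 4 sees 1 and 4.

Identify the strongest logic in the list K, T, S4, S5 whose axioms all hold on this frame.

Reflexive (axiom T): yes — every world is R-related to itself.
Transitive (axiom 4): no — 0 R 2 and 2 R 3, but not 0 R 3.
Euclidean (axiom 5): no — 0 R 4 and 0 R 2, but not 4 R 2.
So F validates K, T; S4 would additionally require R to be transitive. The strongest is T.

T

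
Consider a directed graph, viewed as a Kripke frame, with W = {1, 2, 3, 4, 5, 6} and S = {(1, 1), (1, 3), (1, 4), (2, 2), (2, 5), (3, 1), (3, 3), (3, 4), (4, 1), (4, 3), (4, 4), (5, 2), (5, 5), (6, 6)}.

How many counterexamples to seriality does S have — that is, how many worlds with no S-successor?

0

S is serial; there are no such worlds.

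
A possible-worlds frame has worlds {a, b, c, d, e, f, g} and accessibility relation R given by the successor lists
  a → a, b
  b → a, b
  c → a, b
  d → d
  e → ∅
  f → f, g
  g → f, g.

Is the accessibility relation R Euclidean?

Yes

Euclidean: yes — any two successors of a common world are R-related.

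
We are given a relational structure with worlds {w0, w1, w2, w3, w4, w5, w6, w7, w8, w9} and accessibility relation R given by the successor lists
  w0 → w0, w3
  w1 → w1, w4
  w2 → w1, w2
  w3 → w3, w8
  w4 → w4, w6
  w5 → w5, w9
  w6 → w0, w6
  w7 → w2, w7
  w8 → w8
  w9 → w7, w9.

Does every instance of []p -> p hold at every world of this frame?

By correspondence theory, T is valid on a frame iff R is reflexive.
Reflexive: yes — every world is R-related to itself.

Yes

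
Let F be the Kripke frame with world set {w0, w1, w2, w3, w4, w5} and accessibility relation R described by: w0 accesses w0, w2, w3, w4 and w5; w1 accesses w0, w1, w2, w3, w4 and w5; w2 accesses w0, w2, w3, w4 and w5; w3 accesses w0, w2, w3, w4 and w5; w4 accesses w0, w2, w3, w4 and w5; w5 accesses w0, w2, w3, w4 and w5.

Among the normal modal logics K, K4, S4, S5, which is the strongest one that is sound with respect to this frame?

Transitive (axiom 4): yes — every two-step R-path is closed by a direct edge.
Reflexive (axiom T): yes — every world is R-related to itself.
Euclidean (axiom 5): no — w1 R w0 and w1 R w1, but not w0 R w1.
So F validates K, K4, S4; S5 would additionally require R to be Euclidean. The strongest is S4.

S4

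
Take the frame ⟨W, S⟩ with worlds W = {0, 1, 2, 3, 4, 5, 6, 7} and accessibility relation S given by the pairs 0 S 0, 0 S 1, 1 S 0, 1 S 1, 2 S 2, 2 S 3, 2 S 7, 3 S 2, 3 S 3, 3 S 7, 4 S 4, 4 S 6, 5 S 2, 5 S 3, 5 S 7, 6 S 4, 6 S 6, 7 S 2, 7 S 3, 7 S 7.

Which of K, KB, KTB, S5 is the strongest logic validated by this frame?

Symmetric (axiom B): no — 5 S 2 but not 2 S 5.
Reflexive (axiom T): no — 5 is not related to itself.
Euclidean (axiom 5): yes — any two successors of a common world are S-related.
So F validates K; KB would additionally require S to be symmetric. The strongest is K.

K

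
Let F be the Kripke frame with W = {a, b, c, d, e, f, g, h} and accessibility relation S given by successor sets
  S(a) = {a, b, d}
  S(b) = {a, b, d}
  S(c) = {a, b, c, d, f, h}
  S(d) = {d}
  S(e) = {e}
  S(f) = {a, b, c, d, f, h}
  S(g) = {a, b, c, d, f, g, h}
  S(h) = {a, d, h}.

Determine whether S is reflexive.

Yes

Reflexive: yes — every world is S-related to itself.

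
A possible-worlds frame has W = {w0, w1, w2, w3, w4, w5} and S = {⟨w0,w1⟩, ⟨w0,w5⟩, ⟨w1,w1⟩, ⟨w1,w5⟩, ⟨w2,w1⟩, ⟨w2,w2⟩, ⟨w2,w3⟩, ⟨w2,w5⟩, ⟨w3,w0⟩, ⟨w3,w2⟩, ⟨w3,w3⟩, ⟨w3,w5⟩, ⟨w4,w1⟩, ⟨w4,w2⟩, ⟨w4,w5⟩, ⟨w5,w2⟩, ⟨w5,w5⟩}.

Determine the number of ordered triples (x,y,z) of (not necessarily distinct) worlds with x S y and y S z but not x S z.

Enumerating: (w0,w5,w2), (w1,w5,w2), (w2,w3,w0), (w3,w0,w1), (w3,w2,w1), (w4,w2,w3), (w5,w2,w1), (w5,w2,w3).

8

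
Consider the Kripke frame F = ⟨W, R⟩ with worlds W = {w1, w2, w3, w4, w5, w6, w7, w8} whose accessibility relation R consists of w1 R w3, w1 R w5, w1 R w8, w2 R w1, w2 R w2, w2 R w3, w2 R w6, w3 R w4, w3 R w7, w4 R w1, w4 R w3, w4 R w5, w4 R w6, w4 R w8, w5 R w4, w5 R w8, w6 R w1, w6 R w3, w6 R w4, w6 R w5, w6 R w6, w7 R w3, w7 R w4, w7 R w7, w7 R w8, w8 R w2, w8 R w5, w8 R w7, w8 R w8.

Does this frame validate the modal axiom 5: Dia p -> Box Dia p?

No

The schema 5 characterises exactly the Euclidean frames.
Euclidean: no — w1 R w3 and w1 R w5, but not w3 R w5.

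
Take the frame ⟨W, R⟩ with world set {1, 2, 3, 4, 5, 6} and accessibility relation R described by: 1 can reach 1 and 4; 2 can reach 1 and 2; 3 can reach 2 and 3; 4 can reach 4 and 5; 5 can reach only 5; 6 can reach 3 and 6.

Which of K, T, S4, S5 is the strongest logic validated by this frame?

T

Reflexive (axiom T): yes — every world is R-related to itself.
Transitive (axiom 4): no — 1 R 4 and 4 R 5, but not 1 R 5.
Euclidean (axiom 5): no — 1 R 4 and 1 R 1, but not 4 R 1.
So F validates K, T; S4 would additionally require R to be transitive. The strongest is T.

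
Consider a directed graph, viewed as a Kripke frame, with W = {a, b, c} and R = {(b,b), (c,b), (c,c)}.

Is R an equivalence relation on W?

Reflexive: no — a is not related to itself.
Symmetric: no — c R b but not b R c.
Transitive: yes — every two-step R-path is closed by a direct edge.
So R is not an equivalence relation.

No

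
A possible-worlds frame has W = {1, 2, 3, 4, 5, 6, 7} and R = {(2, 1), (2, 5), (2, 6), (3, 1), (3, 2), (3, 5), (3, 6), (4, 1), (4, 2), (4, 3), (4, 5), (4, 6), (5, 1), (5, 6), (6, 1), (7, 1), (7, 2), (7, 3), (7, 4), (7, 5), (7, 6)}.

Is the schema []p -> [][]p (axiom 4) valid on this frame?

The schema 4 characterises exactly the transitive frames.
Transitive: yes — every two-step R-path is closed by a direct edge.

Yes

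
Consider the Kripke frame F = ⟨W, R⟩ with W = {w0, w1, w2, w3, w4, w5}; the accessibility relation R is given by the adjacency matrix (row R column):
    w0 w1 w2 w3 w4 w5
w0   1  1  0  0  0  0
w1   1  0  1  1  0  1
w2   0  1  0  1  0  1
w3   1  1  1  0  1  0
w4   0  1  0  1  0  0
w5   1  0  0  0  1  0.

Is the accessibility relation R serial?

Serial: yes — every world has a successor (e.g. w0 R w0).

Yes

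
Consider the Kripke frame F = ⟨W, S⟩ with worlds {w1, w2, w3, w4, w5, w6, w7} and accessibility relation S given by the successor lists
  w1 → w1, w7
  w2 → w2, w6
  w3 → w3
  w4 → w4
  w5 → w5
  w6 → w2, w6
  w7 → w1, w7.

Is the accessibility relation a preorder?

Reflexive: yes — every world is S-related to itself.
Transitive: yes — every two-step S-path is closed by a direct edge.
So S is a preorder.

Yes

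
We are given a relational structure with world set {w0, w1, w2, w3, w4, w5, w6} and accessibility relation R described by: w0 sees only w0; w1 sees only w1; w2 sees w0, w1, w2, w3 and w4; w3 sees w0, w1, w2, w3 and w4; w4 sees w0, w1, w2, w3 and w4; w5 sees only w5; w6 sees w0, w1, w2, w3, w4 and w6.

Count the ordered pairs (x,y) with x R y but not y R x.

11

Enumerating: (w2,w0), (w2,w1), (w3,w0), (w3,w1), (w4,w0), (w4,w1), (w6,w0), (w6,w1), (w6,w2), (w6,w3), (w6,w4).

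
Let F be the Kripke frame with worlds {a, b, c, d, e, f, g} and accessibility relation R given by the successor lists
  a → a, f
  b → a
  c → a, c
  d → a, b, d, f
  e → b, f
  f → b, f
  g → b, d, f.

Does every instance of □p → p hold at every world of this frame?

By correspondence theory, T is valid on a frame iff R is reflexive.
Reflexive: no — b is not related to itself.

No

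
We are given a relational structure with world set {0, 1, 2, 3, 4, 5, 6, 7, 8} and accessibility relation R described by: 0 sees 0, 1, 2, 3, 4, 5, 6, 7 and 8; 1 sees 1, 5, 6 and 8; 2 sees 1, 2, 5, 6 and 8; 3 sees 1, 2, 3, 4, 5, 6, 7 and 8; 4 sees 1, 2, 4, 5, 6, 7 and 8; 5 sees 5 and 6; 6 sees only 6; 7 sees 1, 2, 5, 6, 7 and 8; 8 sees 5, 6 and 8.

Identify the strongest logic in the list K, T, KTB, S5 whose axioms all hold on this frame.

T

Reflexive (axiom T): yes — every world is R-related to itself.
Symmetric (axiom B): no — 0 R 1 but not 1 R 0.
Euclidean (axiom 5): no — 0 R 1 and 0 R 2, but not 1 R 2.
So F validates K, T; KTB would additionally require R to be symmetric. The strongest is T.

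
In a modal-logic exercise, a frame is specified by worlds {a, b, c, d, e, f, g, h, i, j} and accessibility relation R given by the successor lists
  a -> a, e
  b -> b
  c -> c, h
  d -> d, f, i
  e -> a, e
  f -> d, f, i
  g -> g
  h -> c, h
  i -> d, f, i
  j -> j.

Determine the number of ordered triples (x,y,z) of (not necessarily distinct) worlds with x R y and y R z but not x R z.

0

R is transitive; there are no such tuples.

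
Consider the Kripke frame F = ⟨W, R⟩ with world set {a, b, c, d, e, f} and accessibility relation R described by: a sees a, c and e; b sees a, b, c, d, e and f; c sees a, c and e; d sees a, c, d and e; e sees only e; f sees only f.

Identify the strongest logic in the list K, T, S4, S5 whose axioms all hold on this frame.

Reflexive (axiom T): yes — every world is R-related to itself.
Transitive (axiom 4): yes — every two-step R-path is closed by a direct edge.
Euclidean (axiom 5): no — a R e and a R c, but not e R c.
So F validates K, T, S4; S5 would additionally require R to be Euclidean. The strongest is S4.

S4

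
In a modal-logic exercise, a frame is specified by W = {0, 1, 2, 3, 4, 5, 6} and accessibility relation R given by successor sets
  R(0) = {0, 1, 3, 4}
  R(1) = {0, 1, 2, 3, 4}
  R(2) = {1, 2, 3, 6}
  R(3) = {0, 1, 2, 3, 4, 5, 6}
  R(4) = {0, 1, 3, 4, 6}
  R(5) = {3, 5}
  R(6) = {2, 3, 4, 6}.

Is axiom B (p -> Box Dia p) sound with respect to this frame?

Yes

The schema B characterises exactly the symmetric frames.
Symmetric: yes — every pair in R has its reverse in R.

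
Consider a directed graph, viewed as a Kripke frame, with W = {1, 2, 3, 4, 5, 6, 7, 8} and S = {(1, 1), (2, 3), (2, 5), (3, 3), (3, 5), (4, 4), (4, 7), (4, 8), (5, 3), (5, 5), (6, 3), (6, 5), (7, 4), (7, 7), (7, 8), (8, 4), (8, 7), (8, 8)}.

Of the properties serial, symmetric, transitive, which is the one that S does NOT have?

Serial: yes — every world has a successor (e.g. 1 S 1).
Symmetric: no — 2 S 3 but not 3 S 2.
Transitive: yes — every two-step S-path is closed by a direct edge.
Only symmetric fails.

symmetric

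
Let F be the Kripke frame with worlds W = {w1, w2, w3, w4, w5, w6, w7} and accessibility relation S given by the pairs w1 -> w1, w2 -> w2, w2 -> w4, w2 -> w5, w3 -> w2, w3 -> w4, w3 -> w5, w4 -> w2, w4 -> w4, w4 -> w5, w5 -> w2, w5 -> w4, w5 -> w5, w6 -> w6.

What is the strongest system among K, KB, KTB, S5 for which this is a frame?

K

Symmetric (axiom B): no — w3 S w2 but not w2 S w3.
Reflexive (axiom T): no — w3 is not related to itself.
Euclidean (axiom 5): yes — any two successors of a common world are S-related.
So F validates K; KB would additionally require S to be symmetric. The strongest is K.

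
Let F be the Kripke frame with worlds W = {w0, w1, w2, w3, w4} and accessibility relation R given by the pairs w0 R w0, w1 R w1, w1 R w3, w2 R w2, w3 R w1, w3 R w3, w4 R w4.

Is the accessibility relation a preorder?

Yes

Reflexive: yes — every world is R-related to itself.
Transitive: yes — every two-step R-path is closed by a direct edge.
So R is a preorder.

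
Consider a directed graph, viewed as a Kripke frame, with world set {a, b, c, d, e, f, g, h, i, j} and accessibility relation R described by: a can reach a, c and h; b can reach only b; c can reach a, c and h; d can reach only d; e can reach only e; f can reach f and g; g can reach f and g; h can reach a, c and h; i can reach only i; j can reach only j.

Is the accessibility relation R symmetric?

Yes

Symmetric: yes — every pair in R has its reverse in R.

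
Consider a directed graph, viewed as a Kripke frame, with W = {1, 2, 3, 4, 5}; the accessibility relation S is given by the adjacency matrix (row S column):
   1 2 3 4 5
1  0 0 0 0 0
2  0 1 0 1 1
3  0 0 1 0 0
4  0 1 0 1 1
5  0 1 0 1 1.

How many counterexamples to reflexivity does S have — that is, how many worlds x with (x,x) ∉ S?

Enumerating: 1.

1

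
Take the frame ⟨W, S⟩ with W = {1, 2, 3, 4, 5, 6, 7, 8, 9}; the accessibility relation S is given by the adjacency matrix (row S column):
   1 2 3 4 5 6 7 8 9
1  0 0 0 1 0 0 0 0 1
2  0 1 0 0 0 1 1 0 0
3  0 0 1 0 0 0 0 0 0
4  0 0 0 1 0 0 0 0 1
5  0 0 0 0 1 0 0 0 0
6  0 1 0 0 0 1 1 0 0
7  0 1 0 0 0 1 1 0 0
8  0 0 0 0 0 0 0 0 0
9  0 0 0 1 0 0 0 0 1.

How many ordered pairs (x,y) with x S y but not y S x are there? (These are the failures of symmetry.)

Enumerating: (1,4), (1,9).

2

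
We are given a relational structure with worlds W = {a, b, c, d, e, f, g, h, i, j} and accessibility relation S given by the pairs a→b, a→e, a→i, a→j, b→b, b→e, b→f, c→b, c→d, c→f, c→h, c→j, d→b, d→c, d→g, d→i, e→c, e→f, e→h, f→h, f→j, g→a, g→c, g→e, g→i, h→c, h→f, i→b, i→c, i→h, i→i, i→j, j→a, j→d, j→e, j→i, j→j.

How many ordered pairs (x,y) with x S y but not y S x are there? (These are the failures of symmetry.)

24

Enumerating: (a,b), (a,e), (a,i), (b,e), (b,f), (c,b), (c,f), (c,j), (d,b), (d,g), (d,i), (e,c), … and 12 more.
Total: 24.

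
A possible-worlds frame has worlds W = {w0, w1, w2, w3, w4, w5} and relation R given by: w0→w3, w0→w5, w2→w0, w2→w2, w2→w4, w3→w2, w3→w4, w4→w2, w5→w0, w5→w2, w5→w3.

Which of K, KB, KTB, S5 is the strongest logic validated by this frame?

Symmetric (axiom B): no — w0 R w3 but not w3 R w0.
Reflexive (axiom T): no — w0 is not related to itself.
Euclidean (axiom 5): no — w0 R w3 and w0 R w5, but not w3 R w5.
So F validates K; KB would additionally require R to be symmetric. The strongest is K.

K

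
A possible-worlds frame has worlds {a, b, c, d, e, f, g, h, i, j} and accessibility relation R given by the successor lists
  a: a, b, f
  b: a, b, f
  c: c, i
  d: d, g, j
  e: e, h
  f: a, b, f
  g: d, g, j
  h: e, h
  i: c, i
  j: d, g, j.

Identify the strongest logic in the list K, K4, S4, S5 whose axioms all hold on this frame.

S5

Transitive (axiom 4): yes — every two-step R-path is closed by a direct edge.
Reflexive (axiom T): yes — every world is R-related to itself.
Euclidean (axiom 5): yes — any two successors of a common world are R-related.
So F validates K, K4, S4, S5. The strongest is S5.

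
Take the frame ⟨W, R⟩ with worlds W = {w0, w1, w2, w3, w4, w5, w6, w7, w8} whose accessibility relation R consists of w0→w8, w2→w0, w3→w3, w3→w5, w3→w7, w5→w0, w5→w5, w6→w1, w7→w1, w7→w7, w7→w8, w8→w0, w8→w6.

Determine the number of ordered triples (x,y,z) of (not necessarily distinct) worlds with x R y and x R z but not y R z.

19

Enumerating: (w0,w8,w8), (w2,w0,w0), (w3,w5,w3), (w3,w5,w7), (w3,w7,w3), (w3,w7,w5), (w5,w0,w0), (w5,w0,w5), (w6,w1,w1), (w7,w1,w1), (w7,w1,w7), (w7,w1,w8), … and 7 more.
Total: 19.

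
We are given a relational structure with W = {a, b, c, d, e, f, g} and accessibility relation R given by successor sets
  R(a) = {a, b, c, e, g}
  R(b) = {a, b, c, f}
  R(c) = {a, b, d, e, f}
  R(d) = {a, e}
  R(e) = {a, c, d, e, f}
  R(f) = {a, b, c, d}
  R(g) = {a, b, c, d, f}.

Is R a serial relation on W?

Serial: yes — every world has a successor (e.g. a R a).

Yes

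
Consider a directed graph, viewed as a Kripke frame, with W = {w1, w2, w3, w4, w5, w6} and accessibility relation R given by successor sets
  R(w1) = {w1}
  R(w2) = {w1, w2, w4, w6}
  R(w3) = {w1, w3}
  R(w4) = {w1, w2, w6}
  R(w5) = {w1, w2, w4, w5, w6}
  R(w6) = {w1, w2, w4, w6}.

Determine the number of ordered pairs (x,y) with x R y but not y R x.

Enumerating: (w2,w1), (w3,w1), (w4,w1), (w5,w1), (w5,w2), (w5,w4), (w5,w6), (w6,w1).

8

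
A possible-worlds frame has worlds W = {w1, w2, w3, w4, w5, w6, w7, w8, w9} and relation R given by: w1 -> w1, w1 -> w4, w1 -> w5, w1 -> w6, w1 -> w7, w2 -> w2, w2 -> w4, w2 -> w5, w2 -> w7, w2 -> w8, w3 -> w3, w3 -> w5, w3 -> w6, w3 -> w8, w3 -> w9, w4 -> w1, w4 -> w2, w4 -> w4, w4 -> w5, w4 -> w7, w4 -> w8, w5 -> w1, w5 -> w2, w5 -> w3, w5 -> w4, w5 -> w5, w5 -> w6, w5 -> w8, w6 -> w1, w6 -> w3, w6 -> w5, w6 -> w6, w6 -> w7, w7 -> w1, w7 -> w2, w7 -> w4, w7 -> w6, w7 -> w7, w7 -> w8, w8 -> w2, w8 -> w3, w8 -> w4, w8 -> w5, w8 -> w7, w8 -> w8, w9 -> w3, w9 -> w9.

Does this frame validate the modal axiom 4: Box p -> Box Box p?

By correspondence theory, 4 is valid on a frame iff R is transitive.
Transitive: no — w1 R w4 and w4 R w2, but not w1 R w2.

No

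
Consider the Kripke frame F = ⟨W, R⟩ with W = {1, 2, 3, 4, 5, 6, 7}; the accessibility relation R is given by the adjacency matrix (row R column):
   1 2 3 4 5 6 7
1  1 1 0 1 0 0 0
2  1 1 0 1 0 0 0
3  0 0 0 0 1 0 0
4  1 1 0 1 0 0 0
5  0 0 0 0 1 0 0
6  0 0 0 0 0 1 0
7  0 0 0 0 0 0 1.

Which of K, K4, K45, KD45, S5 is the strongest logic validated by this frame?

KD45

Transitive (axiom 4): yes — every two-step R-path is closed by a direct edge.
Euclidean (axiom 5): yes — any two successors of a common world are R-related.
Serial (axiom D): yes — every world has a successor (e.g. 1 R 1).
Reflexive (axiom T): no — 3 is not related to itself.
So F validates K, K4, K45, KD45; S5 would additionally require R to be reflexive. The strongest is KD45.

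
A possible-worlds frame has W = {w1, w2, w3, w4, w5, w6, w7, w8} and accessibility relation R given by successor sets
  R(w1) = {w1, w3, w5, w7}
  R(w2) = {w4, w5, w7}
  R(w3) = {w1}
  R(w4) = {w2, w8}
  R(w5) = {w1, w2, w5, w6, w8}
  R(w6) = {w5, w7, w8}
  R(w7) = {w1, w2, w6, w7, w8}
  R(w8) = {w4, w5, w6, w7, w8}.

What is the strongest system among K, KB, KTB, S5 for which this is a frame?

Symmetric (axiom B): yes — every pair in R has its reverse in R.
Reflexive (axiom T): no — w2 is not related to itself.
Euclidean (axiom 5): no — w1 R w3 and w1 R w5, but not w3 R w5.
So F validates K, KB; KTB would additionally require R to be reflexive. The strongest is KB.

KB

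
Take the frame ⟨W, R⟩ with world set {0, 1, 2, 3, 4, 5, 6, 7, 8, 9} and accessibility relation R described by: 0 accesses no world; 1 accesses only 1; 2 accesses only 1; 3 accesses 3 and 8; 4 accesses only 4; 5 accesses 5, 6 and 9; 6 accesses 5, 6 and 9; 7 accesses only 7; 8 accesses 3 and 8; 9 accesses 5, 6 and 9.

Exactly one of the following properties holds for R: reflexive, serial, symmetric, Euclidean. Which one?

Euclidean

Reflexive: no — 0 is not related to itself.
Serial: no — 0 has no R-successor.
Symmetric: no — 2 R 1 but not 1 R 2.
Euclidean: yes — any two successors of a common world are R-related.
Only Euclidean holds.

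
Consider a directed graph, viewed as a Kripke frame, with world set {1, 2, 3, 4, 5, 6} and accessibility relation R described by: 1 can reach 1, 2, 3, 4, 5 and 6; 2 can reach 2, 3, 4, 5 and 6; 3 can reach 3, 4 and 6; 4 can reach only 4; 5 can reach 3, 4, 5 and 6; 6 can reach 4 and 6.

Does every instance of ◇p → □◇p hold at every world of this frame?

By correspondence theory, 5 is valid on a frame iff R is Euclidean.
Euclidean: no — 1 R 3 and 1 R 2, but not 3 R 2.

No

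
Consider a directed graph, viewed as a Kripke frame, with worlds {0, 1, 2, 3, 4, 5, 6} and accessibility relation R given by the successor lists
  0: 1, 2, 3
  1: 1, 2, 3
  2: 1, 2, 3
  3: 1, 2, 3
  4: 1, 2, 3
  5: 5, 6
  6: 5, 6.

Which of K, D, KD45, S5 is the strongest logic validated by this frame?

Serial (axiom D): yes — every world has a successor (e.g. 0 R 1).
Euclidean (axiom 5): yes — any two successors of a common world are R-related.
Transitive (axiom 4): yes — every two-step R-path is closed by a direct edge.
Reflexive (axiom T): no — 0 is not related to itself.
So F validates K, D, KD45; S5 would additionally require R to be reflexive. The strongest is KD45.

KD45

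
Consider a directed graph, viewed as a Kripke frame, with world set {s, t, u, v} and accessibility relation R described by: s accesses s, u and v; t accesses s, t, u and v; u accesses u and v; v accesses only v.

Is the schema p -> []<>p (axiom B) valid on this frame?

No

Axiom B corresponds to the accessibility relation being symmetric.
Symmetric: no — s R u but not u R s.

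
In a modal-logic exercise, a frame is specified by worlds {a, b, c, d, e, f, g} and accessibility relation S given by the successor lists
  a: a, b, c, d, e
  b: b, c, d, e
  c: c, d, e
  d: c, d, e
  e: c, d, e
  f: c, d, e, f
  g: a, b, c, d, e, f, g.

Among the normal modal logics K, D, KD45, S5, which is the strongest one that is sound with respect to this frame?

D

Serial (axiom D): yes — every world has a successor (e.g. a S a).
Euclidean (axiom 5): no — a S c and a S b, but not c S b.
Transitive (axiom 4): yes — every two-step S-path is closed by a direct edge.
Reflexive (axiom T): yes — every world is S-related to itself.
So F validates K, D; KD45 would additionally require S to be Euclidean. The strongest is D.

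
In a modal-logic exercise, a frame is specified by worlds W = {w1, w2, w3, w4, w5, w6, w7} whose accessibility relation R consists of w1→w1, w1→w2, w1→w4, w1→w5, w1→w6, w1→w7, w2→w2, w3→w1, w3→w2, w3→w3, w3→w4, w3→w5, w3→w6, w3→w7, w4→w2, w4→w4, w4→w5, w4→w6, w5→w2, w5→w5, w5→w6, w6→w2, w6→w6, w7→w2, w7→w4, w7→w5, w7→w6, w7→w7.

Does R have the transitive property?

Yes

Transitive: yes — every two-step R-path is closed by a direct edge.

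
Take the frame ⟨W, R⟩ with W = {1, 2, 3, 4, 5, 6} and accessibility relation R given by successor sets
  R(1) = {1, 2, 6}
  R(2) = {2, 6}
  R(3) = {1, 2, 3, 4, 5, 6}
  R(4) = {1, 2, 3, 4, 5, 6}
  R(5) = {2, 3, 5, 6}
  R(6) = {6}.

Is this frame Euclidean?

Euclidean: no — 1 R 6 and 1 R 2, but not 6 R 2.

No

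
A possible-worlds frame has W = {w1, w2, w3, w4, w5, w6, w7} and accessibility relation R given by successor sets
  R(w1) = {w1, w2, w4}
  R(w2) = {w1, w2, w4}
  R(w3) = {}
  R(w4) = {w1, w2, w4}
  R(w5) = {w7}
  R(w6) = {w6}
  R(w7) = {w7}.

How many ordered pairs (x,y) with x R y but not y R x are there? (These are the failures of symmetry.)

Enumerating: (w5,w7).

1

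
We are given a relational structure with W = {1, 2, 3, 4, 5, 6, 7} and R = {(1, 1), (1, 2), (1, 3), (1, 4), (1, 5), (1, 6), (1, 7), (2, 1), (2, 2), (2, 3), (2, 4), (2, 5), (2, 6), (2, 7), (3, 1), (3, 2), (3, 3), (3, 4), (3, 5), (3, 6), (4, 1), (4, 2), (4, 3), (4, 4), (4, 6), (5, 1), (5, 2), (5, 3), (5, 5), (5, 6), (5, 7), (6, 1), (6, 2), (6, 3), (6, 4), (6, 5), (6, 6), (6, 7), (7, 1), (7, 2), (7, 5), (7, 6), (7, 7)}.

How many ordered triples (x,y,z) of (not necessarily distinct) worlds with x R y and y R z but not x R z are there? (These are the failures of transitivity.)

Enumerating: (3,1,7), (3,2,7), (3,5,7), (3,6,7), (4,1,5), (4,1,7), (4,2,5), (4,2,7), (4,3,5), (4,6,5), (4,6,7), (5,1,4), … and 10 more.
Total: 22.

22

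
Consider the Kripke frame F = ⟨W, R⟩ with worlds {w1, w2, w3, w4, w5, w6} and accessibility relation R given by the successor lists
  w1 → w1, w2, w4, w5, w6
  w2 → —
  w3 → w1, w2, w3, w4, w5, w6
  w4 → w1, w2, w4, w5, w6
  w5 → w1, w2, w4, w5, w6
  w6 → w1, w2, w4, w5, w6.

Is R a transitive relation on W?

Transitive: yes — every two-step R-path is closed by a direct edge.

Yes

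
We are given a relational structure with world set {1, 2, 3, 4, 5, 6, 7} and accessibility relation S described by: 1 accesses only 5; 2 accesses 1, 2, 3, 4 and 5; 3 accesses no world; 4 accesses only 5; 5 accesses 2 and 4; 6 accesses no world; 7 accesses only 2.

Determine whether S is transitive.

Transitive: no — 1 S 5 and 5 S 2, but not 1 S 2.

No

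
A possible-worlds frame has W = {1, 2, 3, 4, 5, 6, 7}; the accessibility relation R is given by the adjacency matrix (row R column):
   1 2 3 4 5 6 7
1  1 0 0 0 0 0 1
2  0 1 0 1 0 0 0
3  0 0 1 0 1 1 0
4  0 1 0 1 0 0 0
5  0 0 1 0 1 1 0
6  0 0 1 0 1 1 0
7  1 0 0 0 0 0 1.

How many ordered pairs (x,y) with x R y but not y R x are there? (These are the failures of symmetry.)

R is symmetric; there are no such tuples.

0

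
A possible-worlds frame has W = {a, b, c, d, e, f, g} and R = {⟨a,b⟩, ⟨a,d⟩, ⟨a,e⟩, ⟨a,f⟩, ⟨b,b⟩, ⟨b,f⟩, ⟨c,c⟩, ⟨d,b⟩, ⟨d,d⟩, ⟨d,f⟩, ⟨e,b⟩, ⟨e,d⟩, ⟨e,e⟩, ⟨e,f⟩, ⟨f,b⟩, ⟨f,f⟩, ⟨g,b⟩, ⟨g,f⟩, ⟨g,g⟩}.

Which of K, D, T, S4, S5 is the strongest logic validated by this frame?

D

Serial (axiom D): yes — every world has a successor (e.g. a R b).
Reflexive (axiom T): no — a is not related to itself.
Transitive (axiom 4): yes — every two-step R-path is closed by a direct edge.
Euclidean (axiom 5): no — a R b and a R d, but not b R d.
So F validates K, D; T would additionally require R to be reflexive. The strongest is D.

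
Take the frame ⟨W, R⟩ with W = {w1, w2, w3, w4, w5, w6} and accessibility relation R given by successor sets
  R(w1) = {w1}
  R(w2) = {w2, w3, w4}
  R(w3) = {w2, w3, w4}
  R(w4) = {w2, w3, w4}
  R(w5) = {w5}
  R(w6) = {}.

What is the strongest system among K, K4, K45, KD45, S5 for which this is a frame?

K45

Transitive (axiom 4): yes — every two-step R-path is closed by a direct edge.
Euclidean (axiom 5): yes — any two successors of a common world are R-related.
Serial (axiom D): no — w6 has no R-successor.
Reflexive (axiom T): no — w6 is not related to itself.
So F validates K, K4, K45; KD45 would additionally require R to be serial. The strongest is K45.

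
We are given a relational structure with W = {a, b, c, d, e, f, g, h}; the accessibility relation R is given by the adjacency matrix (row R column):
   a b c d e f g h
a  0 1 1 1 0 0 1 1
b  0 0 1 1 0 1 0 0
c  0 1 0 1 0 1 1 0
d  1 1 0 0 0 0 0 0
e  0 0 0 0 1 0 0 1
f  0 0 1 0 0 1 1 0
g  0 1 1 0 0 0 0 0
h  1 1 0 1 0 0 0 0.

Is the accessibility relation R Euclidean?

No

Euclidean: no — a R b and a R g, but not b R g.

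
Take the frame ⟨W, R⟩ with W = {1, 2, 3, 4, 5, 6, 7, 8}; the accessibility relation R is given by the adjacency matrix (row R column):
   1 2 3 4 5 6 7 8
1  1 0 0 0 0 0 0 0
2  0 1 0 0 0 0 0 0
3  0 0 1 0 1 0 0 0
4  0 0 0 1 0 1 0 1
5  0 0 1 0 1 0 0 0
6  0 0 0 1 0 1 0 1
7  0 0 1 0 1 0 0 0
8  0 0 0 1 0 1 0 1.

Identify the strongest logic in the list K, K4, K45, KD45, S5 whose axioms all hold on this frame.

KD45

Transitive (axiom 4): yes — every two-step R-path is closed by a direct edge.
Euclidean (axiom 5): yes — any two successors of a common world are R-related.
Serial (axiom D): yes — every world has a successor (e.g. 1 R 1).
Reflexive (axiom T): no — 7 is not related to itself.
So F validates K, K4, K45, KD45; S5 would additionally require R to be reflexive. The strongest is KD45.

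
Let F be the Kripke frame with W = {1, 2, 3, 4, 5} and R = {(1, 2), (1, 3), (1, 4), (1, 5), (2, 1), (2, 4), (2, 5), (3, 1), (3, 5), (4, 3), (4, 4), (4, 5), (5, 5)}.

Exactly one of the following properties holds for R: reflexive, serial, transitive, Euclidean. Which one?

Reflexive: no — 1 is not related to itself.
Serial: yes — every world has a successor (e.g. 1 R 2).
Transitive: no — 2 R 1 and 1 R 3, but not 2 R 3.
Euclidean: no — 1 R 2 and 1 R 3, but not 2 R 3.
Only serial holds.

serial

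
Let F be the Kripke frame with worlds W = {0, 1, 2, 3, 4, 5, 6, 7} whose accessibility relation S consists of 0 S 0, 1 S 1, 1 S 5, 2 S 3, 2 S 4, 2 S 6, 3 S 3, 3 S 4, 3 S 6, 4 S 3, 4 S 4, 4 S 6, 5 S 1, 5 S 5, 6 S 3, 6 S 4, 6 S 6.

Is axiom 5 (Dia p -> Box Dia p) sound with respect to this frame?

Yes

Axiom 5 corresponds to the accessibility relation being Euclidean.
Euclidean: yes — any two successors of a common world are S-related.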